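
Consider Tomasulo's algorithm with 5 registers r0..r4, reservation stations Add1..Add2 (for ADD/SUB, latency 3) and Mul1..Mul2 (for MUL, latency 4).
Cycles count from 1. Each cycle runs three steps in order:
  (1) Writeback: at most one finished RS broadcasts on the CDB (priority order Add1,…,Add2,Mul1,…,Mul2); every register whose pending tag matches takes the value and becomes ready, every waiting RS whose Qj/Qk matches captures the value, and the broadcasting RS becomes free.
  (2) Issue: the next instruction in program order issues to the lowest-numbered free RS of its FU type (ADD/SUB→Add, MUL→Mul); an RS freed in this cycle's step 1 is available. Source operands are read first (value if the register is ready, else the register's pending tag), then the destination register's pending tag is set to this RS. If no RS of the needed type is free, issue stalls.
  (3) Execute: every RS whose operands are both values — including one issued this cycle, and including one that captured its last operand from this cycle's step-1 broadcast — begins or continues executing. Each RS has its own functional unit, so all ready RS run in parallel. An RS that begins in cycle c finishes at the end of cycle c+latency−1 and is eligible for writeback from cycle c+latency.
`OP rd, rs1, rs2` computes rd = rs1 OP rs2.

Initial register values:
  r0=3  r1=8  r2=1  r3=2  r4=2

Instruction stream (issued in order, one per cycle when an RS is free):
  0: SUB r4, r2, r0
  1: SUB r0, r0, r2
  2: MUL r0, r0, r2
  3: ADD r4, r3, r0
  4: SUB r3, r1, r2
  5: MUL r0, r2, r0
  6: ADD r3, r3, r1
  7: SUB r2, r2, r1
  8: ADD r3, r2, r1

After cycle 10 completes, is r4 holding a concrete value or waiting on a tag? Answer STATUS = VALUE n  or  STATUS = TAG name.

STATUS = TAG Add1

  c1: issue SUB r4<-Add1  regs: r0:3,r1:8,r2:1,r3:2,r4:Add1
  c2: issue SUB r0<-Add2  regs: r0:Add2,r1:8,r2:1,r3:2,r4:Add1
  c3: issue MUL r0<-Mul1  regs: r0:Mul1,r1:8,r2:1,r3:2,r4:Add1
  c4: CDB Add1=-2; issue ADD r4<-Add1  regs: r0:Mul1,r1:8,r2:1,r3:2,r4:Add1
  c5: CDB Add2=2; issue SUB r3<-Add2  regs: r0:Mul1,r1:8,r2:1,r3:Add2,r4:Add1
  c6: issue MUL r0<-Mul2  regs: r0:Mul2,r1:8,r2:1,r3:Add2,r4:Add1
  c7: stall  regs: r0:Mul2,r1:8,r2:1,r3:Add2,r4:Add1
  c8: CDB Add2=7; issue ADD r3<-Add2  regs: r0:Mul2,r1:8,r2:1,r3:Add2,r4:Add1
  c9: CDB Mul1=2; stall  regs: r0:Mul2,r1:8,r2:1,r3:Add2,r4:Add1
  c10: stall  regs: r0:Mul2,r1:8,r2:1,r3:Add2,r4:Add1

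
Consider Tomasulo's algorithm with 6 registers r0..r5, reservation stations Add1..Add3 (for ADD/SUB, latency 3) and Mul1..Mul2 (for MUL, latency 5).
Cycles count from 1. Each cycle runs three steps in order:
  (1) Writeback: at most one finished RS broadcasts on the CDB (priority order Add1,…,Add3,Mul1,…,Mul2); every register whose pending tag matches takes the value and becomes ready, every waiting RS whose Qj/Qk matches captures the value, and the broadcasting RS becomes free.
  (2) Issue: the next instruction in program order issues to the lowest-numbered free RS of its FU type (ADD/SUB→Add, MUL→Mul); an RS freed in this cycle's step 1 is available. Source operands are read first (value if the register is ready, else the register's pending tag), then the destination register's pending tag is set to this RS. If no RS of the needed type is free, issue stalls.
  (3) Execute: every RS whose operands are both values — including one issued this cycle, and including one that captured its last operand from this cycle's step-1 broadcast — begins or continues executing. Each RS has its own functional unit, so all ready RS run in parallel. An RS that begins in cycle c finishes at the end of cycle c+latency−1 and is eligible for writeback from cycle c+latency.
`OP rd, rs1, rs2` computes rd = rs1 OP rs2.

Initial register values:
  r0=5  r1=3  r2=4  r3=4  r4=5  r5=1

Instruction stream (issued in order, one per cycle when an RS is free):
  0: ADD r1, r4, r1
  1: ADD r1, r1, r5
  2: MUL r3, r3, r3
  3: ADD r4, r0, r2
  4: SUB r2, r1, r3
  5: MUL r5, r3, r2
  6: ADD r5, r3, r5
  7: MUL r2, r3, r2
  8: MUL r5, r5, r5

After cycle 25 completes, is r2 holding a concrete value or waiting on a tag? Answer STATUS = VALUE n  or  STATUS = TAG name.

STATUS = VALUE -112

  c1: issue ADD r1<-Add1  regs: r0:5,r1:Add1,r2:4,r3:4,r4:5,r5:1
  c2: issue ADD r1<-Add2  regs: r0:5,r1:Add2,r2:4,r3:4,r4:5,r5:1
  c3: issue MUL r3<-Mul1  regs: r0:5,r1:Add2,r2:4,r3:Mul1,r4:5,r5:1
  c4: CDB Add1=8; issue ADD r4<-Add1  regs: r0:5,r1:Add2,r2:4,r3:Mul1,r4:Add1,r5:1
  c5: issue SUB r2<-Add3  regs: r0:5,r1:Add2,r2:Add3,r3:Mul1,r4:Add1,r5:1
  c6: issue MUL r5<-Mul2  regs: r0:5,r1:Add2,r2:Add3,r3:Mul1,r4:Add1,r5:Mul2
  c7: CDB Add1=9; issue ADD r5<-Add1  regs: r0:5,r1:Add2,r2:Add3,r3:Mul1,r4:9,r5:Add1
  c8: CDB Add2=9; stall  regs: r0:5,r1:9,r2:Add3,r3:Mul1,r4:9,r5:Add1
  c9: CDB Mul1=16; issue MUL r2<-Mul1  regs: r0:5,r1:9,r2:Mul1,r3:16,r4:9,r5:Add1
  c10: stall  regs: r0:5,r1:9,r2:Mul1,r3:16,r4:9,r5:Add1
  c11: stall  regs: r0:5,r1:9,r2:Mul1,r3:16,r4:9,r5:Add1
  c12: CDB Add3=-7; stall  regs: r0:5,r1:9,r2:Mul1,r3:16,r4:9,r5:Add1
  c13: stall  regs: r0:5,r1:9,r2:Mul1,r3:16,r4:9,r5:Add1
  c14: stall  regs: r0:5,r1:9,r2:Mul1,r3:16,r4:9,r5:Add1
  c15: stall  regs: r0:5,r1:9,r2:Mul1,r3:16,r4:9,r5:Add1
  c16: stall  regs: r0:5,r1:9,r2:Mul1,r3:16,r4:9,r5:Add1
  c17: CDB Mul1=-112; issue MUL r5<-Mul1  regs: r0:5,r1:9,r2:-112,r3:16,r4:9,r5:Mul1
  c18: CDB Mul2=-112  regs: r0:5,r1:9,r2:-112,r3:16,r4:9,r5:Mul1
  c19: -  regs: r0:5,r1:9,r2:-112,r3:16,r4:9,r5:Mul1
  c20: -  regs: r0:5,r1:9,r2:-112,r3:16,r4:9,r5:Mul1
  c21: CDB Add1=-96  regs: r0:5,r1:9,r2:-112,r3:16,r4:9,r5:Mul1
  c22: -  regs: r0:5,r1:9,r2:-112,r3:16,r4:9,r5:Mul1
  c23: -  regs: r0:5,r1:9,r2:-112,r3:16,r4:9,r5:Mul1
  c24: -  regs: r0:5,r1:9,r2:-112,r3:16,r4:9,r5:Mul1
  c25: -  regs: r0:5,r1:9,r2:-112,r3:16,r4:9,r5:Mul1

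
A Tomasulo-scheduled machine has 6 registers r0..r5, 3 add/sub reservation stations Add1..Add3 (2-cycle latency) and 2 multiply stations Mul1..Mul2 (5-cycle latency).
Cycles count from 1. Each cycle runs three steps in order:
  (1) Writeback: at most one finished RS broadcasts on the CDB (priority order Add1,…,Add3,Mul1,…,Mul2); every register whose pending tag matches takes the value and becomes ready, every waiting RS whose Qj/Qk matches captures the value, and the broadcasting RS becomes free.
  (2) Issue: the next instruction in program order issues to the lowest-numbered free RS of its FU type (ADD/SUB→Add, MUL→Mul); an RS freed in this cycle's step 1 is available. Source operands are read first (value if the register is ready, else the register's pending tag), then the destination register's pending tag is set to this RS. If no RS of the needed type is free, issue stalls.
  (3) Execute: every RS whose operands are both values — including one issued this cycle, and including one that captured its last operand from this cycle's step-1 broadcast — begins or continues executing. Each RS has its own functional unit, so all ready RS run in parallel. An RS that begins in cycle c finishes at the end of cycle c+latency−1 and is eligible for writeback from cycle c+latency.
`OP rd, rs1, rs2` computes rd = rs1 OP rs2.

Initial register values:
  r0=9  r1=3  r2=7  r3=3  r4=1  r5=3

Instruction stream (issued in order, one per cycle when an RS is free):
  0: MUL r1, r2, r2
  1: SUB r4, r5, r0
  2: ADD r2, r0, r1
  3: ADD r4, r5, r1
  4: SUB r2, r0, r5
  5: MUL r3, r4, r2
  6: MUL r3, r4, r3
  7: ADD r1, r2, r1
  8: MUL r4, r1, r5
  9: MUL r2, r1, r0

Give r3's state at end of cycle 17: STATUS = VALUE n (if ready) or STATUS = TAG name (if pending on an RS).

STATUS = TAG Mul2

  c1: issue MUL r1<-Mul1  regs: r0:9,r1:Mul1,r2:7,r3:3,r4:1,r5:3
  c2: issue SUB r4<-Add1  regs: r0:9,r1:Mul1,r2:7,r3:3,r4:Add1,r5:3
  c3: issue ADD r2<-Add2  regs: r0:9,r1:Mul1,r2:Add2,r3:3,r4:Add1,r5:3
  c4: CDB Add1=-6; issue ADD r4<-Add1  regs: r0:9,r1:Mul1,r2:Add2,r3:3,r4:Add1,r5:3
  c5: issue SUB r2<-Add3  regs: r0:9,r1:Mul1,r2:Add3,r3:3,r4:Add1,r5:3
  c6: CDB Mul1=49; issue MUL r3<-Mul1  regs: r0:9,r1:49,r2:Add3,r3:Mul1,r4:Add1,r5:3
  c7: CDB Add3=6; issue MUL r3<-Mul2  regs: r0:9,r1:49,r2:6,r3:Mul2,r4:Add1,r5:3
  c8: CDB Add1=52; issue ADD r1<-Add1  regs: r0:9,r1:Add1,r2:6,r3:Mul2,r4:52,r5:3
  c9: CDB Add2=58; stall  regs: r0:9,r1:Add1,r2:6,r3:Mul2,r4:52,r5:3
  c10: CDB Add1=55; stall  regs: r0:9,r1:55,r2:6,r3:Mul2,r4:52,r5:3
  c11: stall  regs: r0:9,r1:55,r2:6,r3:Mul2,r4:52,r5:3
  c12: stall  regs: r0:9,r1:55,r2:6,r3:Mul2,r4:52,r5:3
  c13: CDB Mul1=312; issue MUL r4<-Mul1  regs: r0:9,r1:55,r2:6,r3:Mul2,r4:Mul1,r5:3
  c14: stall  regs: r0:9,r1:55,r2:6,r3:Mul2,r4:Mul1,r5:3
  c15: stall  regs: r0:9,r1:55,r2:6,r3:Mul2,r4:Mul1,r5:3
  c16: stall  regs: r0:9,r1:55,r2:6,r3:Mul2,r4:Mul1,r5:3
  c17: stall  regs: r0:9,r1:55,r2:6,r3:Mul2,r4:Mul1,r5:3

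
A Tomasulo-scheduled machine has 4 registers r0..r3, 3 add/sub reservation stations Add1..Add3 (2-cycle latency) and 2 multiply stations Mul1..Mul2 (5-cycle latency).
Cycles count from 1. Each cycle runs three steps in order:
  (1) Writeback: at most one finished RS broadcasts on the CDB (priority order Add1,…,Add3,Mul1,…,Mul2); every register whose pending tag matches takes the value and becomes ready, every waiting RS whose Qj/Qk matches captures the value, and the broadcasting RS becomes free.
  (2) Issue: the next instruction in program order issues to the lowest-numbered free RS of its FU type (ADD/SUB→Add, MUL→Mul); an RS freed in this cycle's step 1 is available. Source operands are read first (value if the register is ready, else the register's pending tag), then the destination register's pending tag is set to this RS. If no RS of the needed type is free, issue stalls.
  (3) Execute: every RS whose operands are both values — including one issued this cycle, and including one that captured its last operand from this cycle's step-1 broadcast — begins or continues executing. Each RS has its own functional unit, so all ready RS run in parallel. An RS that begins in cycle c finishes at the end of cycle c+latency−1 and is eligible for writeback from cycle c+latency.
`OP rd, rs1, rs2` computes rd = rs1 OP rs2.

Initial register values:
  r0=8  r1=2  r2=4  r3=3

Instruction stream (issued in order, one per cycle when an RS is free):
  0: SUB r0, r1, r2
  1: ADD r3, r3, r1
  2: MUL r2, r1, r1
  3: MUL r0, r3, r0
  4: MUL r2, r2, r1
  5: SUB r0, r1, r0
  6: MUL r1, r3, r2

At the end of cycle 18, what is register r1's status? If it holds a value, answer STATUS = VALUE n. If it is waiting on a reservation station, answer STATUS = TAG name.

c1: issue SUB r0<-Add1 | r0:Add1,r1:2,r2:4,r3:3
c2: issue ADD r3<-Add2 | r0:Add1,r1:2,r2:4,r3:Add2
c3: CDB Add1=-2; issue MUL r2<-Mul1 | r0:-2,r1:2,r2:Mul1,r3:Add2
c4: CDB Add2=5; issue MUL r0<-Mul2 | r0:Mul2,r1:2,r2:Mul1,r3:5
c5: stall | r0:Mul2,r1:2,r2:Mul1,r3:5
c6: stall | r0:Mul2,r1:2,r2:Mul1,r3:5
c7: stall | r0:Mul2,r1:2,r2:Mul1,r3:5
c8: CDB Mul1=4; issue MUL r2<-Mul1 | r0:Mul2,r1:2,r2:Mul1,r3:5
c9: CDB Mul2=-10; issue SUB r0<-Add1 | r0:Add1,r1:2,r2:Mul1,r3:5
c10: issue MUL r1<-Mul2 | r0:Add1,r1:Mul2,r2:Mul1,r3:5
c11: CDB Add1=12 | r0:12,r1:Mul2,r2:Mul1,r3:5
c12: - | r0:12,r1:Mul2,r2:Mul1,r3:5
c13: CDB Mul1=8 | r0:12,r1:Mul2,r2:8,r3:5
c14: - | r0:12,r1:Mul2,r2:8,r3:5
c15: - | r0:12,r1:Mul2,r2:8,r3:5
c16: - | r0:12,r1:Mul2,r2:8,r3:5
c17: - | r0:12,r1:Mul2,r2:8,r3:5
c18: CDB Mul2=40 | r0:12,r1:40,r2:8,r3:5

STATUS = VALUE 40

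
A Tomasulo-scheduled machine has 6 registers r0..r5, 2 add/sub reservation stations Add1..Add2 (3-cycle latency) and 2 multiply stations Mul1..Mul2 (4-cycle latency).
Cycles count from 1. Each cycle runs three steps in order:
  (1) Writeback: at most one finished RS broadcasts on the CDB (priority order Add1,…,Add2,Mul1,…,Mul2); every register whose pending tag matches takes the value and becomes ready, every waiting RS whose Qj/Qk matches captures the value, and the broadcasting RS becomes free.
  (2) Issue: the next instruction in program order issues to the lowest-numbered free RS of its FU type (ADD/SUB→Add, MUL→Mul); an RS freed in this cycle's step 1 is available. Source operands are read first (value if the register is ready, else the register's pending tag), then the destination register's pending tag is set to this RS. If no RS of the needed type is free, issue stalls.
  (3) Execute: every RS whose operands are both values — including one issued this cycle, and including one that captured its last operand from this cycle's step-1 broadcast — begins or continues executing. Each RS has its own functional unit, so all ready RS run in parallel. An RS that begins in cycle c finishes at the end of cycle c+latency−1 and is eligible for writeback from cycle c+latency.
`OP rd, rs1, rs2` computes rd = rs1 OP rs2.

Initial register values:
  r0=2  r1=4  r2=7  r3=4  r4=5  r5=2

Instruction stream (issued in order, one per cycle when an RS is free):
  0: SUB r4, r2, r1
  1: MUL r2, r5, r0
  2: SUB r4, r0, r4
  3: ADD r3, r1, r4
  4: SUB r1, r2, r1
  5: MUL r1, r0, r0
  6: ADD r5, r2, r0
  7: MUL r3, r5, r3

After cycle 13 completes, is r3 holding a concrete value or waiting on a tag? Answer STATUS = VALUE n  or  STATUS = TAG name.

  c1: issue SUB r4<-Add1  regs: r0:2,r1:4,r2:7,r3:4,r4:Add1,r5:2
  c2: issue MUL r2<-Mul1  regs: r0:2,r1:4,r2:Mul1,r3:4,r4:Add1,r5:2
  c3: issue SUB r4<-Add2  regs: r0:2,r1:4,r2:Mul1,r3:4,r4:Add2,r5:2
  c4: CDB Add1=3; issue ADD r3<-Add1  regs: r0:2,r1:4,r2:Mul1,r3:Add1,r4:Add2,r5:2
  c5: stall  regs: r0:2,r1:4,r2:Mul1,r3:Add1,r4:Add2,r5:2
  c6: CDB Mul1=4; stall  regs: r0:2,r1:4,r2:4,r3:Add1,r4:Add2,r5:2
  c7: CDB Add2=-1; issue SUB r1<-Add2  regs: r0:2,r1:Add2,r2:4,r3:Add1,r4:-1,r5:2
  c8: issue MUL r1<-Mul1  regs: r0:2,r1:Mul1,r2:4,r3:Add1,r4:-1,r5:2
  c9: stall  regs: r0:2,r1:Mul1,r2:4,r3:Add1,r4:-1,r5:2
  c10: CDB Add1=3; issue ADD r5<-Add1  regs: r0:2,r1:Mul1,r2:4,r3:3,r4:-1,r5:Add1
  c11: CDB Add2=0; issue MUL r3<-Mul2  regs: r0:2,r1:Mul1,r2:4,r3:Mul2,r4:-1,r5:Add1
  c12: CDB Mul1=4  regs: r0:2,r1:4,r2:4,r3:Mul2,r4:-1,r5:Add1
  c13: CDB Add1=6  regs: r0:2,r1:4,r2:4,r3:Mul2,r4:-1,r5:6

STATUS = TAG Mul2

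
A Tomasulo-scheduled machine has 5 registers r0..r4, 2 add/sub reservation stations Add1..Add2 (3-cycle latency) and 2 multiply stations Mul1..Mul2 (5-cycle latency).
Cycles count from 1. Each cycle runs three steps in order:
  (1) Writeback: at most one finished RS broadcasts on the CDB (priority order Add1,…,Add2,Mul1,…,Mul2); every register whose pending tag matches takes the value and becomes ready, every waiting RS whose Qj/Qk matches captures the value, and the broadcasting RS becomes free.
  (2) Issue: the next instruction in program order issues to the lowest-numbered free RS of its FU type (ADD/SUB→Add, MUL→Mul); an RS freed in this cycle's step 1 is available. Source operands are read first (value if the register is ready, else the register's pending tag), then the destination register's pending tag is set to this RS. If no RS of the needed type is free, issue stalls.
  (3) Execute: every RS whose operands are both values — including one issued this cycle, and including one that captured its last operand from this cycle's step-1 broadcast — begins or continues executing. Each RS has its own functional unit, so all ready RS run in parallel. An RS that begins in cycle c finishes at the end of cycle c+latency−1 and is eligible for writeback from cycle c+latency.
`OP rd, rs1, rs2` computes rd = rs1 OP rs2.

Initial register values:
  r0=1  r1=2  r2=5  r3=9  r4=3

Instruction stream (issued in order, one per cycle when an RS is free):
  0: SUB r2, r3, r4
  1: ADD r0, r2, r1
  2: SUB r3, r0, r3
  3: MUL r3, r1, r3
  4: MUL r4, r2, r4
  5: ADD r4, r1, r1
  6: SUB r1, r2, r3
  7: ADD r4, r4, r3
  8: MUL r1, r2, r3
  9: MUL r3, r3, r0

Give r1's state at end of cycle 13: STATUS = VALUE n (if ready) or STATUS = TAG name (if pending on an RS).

c1: issue SUB r2<-Add1 | r0:1,r1:2,r2:Add1,r3:9,r4:3
c2: issue ADD r0<-Add2 | r0:Add2,r1:2,r2:Add1,r3:9,r4:3
c3: stall | r0:Add2,r1:2,r2:Add1,r3:9,r4:3
c4: CDB Add1=6; issue SUB r3<-Add1 | r0:Add2,r1:2,r2:6,r3:Add1,r4:3
c5: issue MUL r3<-Mul1 | r0:Add2,r1:2,r2:6,r3:Mul1,r4:3
c6: issue MUL r4<-Mul2 | r0:Add2,r1:2,r2:6,r3:Mul1,r4:Mul2
c7: CDB Add2=8; issue ADD r4<-Add2 | r0:8,r1:2,r2:6,r3:Mul1,r4:Add2
c8: stall | r0:8,r1:2,r2:6,r3:Mul1,r4:Add2
c9: stall | r0:8,r1:2,r2:6,r3:Mul1,r4:Add2
c10: CDB Add1=-1; issue SUB r1<-Add1 | r0:8,r1:Add1,r2:6,r3:Mul1,r4:Add2
c11: CDB Add2=4; issue ADD r4<-Add2 | r0:8,r1:Add1,r2:6,r3:Mul1,r4:Add2
c12: CDB Mul2=18; issue MUL r1<-Mul2 | r0:8,r1:Mul2,r2:6,r3:Mul1,r4:Add2
c13: stall | r0:8,r1:Mul2,r2:6,r3:Mul1,r4:Add2

STATUS = TAG Mul2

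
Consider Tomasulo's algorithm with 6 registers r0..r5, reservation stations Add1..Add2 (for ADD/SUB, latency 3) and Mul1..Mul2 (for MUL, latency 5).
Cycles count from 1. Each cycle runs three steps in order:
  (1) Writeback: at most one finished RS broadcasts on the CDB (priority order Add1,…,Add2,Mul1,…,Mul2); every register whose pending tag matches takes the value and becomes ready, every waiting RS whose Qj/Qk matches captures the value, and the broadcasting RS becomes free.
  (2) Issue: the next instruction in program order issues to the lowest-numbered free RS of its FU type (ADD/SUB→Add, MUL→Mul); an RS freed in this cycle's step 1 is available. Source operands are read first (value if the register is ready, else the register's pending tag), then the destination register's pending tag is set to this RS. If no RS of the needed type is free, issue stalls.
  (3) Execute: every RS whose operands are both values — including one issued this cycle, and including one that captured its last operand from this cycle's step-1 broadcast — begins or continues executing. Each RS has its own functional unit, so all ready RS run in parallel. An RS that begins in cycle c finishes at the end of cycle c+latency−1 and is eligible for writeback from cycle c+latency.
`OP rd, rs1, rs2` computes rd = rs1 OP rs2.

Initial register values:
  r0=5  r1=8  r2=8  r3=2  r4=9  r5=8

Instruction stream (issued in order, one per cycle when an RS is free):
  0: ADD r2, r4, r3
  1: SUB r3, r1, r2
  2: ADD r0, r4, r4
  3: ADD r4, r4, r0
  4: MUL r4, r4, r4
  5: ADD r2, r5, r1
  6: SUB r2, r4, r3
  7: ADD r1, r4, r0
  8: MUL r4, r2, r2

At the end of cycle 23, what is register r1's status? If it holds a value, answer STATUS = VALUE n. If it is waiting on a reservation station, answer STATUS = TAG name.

cycle 1: issue ADD r2<-Add1 // r0:5,r1:8,r2:Add1,r3:2,r4:9,r5:8
cycle 2: issue SUB r3<-Add2 // r0:5,r1:8,r2:Add1,r3:Add2,r4:9,r5:8
cycle 3: stall // r0:5,r1:8,r2:Add1,r3:Add2,r4:9,r5:8
cycle 4: CDB Add1=11; issue ADD r0<-Add1 // r0:Add1,r1:8,r2:11,r3:Add2,r4:9,r5:8
cycle 5: stall // r0:Add1,r1:8,r2:11,r3:Add2,r4:9,r5:8
cycle 6: stall // r0:Add1,r1:8,r2:11,r3:Add2,r4:9,r5:8
cycle 7: CDB Add1=18; issue ADD r4<-Add1 // r0:18,r1:8,r2:11,r3:Add2,r4:Add1,r5:8
cycle 8: CDB Add2=-3; issue MUL r4<-Mul1 // r0:18,r1:8,r2:11,r3:-3,r4:Mul1,r5:8
cycle 9: issue ADD r2<-Add2 // r0:18,r1:8,r2:Add2,r3:-3,r4:Mul1,r5:8
cycle 10: CDB Add1=27; issue SUB r2<-Add1 // r0:18,r1:8,r2:Add1,r3:-3,r4:Mul1,r5:8
cycle 11: stall // r0:18,r1:8,r2:Add1,r3:-3,r4:Mul1,r5:8
cycle 12: CDB Add2=16; issue ADD r1<-Add2 // r0:18,r1:Add2,r2:Add1,r3:-3,r4:Mul1,r5:8
cycle 13: issue MUL r4<-Mul2 // r0:18,r1:Add2,r2:Add1,r3:-3,r4:Mul2,r5:8
cycle 14: - // r0:18,r1:Add2,r2:Add1,r3:-3,r4:Mul2,r5:8
cycle 15: CDB Mul1=729 // r0:18,r1:Add2,r2:Add1,r3:-3,r4:Mul2,r5:8
cycle 16: - // r0:18,r1:Add2,r2:Add1,r3:-3,r4:Mul2,r5:8
cycle 17: - // r0:18,r1:Add2,r2:Add1,r3:-3,r4:Mul2,r5:8
cycle 18: CDB Add1=732 // r0:18,r1:Add2,r2:732,r3:-3,r4:Mul2,r5:8
cycle 19: CDB Add2=747 // r0:18,r1:747,r2:732,r3:-3,r4:Mul2,r5:8
cycle 20: - // r0:18,r1:747,r2:732,r3:-3,r4:Mul2,r5:8
cycle 21: - // r0:18,r1:747,r2:732,r3:-3,r4:Mul2,r5:8
cycle 22: - // r0:18,r1:747,r2:732,r3:-3,r4:Mul2,r5:8
cycle 23: CDB Mul2=535824 // r0:18,r1:747,r2:732,r3:-3,r4:535824,r5:8

STATUS = VALUE 747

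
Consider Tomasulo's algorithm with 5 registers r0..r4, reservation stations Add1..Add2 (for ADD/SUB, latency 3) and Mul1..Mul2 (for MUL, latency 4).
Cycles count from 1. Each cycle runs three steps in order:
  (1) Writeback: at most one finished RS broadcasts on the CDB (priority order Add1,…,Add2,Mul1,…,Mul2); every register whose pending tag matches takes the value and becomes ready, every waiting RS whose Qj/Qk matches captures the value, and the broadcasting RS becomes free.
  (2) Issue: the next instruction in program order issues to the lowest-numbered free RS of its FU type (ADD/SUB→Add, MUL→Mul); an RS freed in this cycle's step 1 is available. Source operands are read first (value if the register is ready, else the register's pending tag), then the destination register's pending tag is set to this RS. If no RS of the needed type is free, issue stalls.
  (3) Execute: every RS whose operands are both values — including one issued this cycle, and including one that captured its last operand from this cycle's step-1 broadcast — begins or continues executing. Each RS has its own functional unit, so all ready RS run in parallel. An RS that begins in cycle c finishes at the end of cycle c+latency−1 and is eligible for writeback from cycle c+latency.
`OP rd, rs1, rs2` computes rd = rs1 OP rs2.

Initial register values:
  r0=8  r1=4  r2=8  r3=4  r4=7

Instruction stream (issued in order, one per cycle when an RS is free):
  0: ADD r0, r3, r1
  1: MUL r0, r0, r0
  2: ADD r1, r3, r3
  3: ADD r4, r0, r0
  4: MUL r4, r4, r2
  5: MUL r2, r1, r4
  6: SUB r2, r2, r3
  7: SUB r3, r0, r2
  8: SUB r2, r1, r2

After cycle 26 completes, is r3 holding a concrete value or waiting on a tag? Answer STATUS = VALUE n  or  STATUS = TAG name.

STATUS = VALUE -8124

c1: issue ADD r0<-Add1 | r0:Add1,r1:4,r2:8,r3:4,r4:7
c2: issue MUL r0<-Mul1 | r0:Mul1,r1:4,r2:8,r3:4,r4:7
c3: issue ADD r1<-Add2 | r0:Mul1,r1:Add2,r2:8,r3:4,r4:7
c4: CDB Add1=8; issue ADD r4<-Add1 | r0:Mul1,r1:Add2,r2:8,r3:4,r4:Add1
c5: issue MUL r4<-Mul2 | r0:Mul1,r1:Add2,r2:8,r3:4,r4:Mul2
c6: CDB Add2=8; stall | r0:Mul1,r1:8,r2:8,r3:4,r4:Mul2
c7: stall | r0:Mul1,r1:8,r2:8,r3:4,r4:Mul2
c8: CDB Mul1=64; issue MUL r2<-Mul1 | r0:64,r1:8,r2:Mul1,r3:4,r4:Mul2
c9: issue SUB r2<-Add2 | r0:64,r1:8,r2:Add2,r3:4,r4:Mul2
c10: stall | r0:64,r1:8,r2:Add2,r3:4,r4:Mul2
c11: CDB Add1=128; issue SUB r3<-Add1 | r0:64,r1:8,r2:Add2,r3:Add1,r4:Mul2
c12: stall | r0:64,r1:8,r2:Add2,r3:Add1,r4:Mul2
c13: stall | r0:64,r1:8,r2:Add2,r3:Add1,r4:Mul2
c14: stall | r0:64,r1:8,r2:Add2,r3:Add1,r4:Mul2
c15: CDB Mul2=1024; stall | r0:64,r1:8,r2:Add2,r3:Add1,r4:1024
c16: stall | r0:64,r1:8,r2:Add2,r3:Add1,r4:1024
c17: stall | r0:64,r1:8,r2:Add2,r3:Add1,r4:1024
c18: stall | r0:64,r1:8,r2:Add2,r3:Add1,r4:1024
c19: CDB Mul1=8192; stall | r0:64,r1:8,r2:Add2,r3:Add1,r4:1024
c20: stall | r0:64,r1:8,r2:Add2,r3:Add1,r4:1024
c21: stall | r0:64,r1:8,r2:Add2,r3:Add1,r4:1024
c22: CDB Add2=8188; issue SUB r2<-Add2 | r0:64,r1:8,r2:Add2,r3:Add1,r4:1024
c23: - | r0:64,r1:8,r2:Add2,r3:Add1,r4:1024
c24: - | r0:64,r1:8,r2:Add2,r3:Add1,r4:1024
c25: CDB Add1=-8124 | r0:64,r1:8,r2:Add2,r3:-8124,r4:1024
c26: CDB Add2=-8180 | r0:64,r1:8,r2:-8180,r3:-8124,r4:1024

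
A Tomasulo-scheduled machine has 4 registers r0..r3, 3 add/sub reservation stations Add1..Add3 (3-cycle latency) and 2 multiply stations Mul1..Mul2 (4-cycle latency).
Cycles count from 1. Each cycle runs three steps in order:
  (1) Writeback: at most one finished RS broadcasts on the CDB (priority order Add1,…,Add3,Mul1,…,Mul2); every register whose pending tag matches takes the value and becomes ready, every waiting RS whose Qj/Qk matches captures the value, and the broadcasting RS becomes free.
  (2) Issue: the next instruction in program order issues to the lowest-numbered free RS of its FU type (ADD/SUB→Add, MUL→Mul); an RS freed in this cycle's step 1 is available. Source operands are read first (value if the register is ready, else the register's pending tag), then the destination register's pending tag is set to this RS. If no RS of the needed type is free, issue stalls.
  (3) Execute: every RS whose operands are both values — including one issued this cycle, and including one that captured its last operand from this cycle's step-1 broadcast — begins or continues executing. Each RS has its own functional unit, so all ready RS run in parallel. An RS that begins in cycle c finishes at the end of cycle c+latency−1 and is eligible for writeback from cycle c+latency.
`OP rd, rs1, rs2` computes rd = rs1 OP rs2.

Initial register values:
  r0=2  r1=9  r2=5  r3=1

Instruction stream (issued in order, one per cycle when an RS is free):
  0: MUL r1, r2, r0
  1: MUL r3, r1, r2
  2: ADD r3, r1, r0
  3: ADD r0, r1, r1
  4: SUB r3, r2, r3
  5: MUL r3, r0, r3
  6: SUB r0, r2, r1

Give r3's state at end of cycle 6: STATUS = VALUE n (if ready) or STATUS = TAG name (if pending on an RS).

STATUS = TAG Mul1

c1: issue MUL r1<-Mul1 | r0:2,r1:Mul1,r2:5,r3:1
c2: issue MUL r3<-Mul2 | r0:2,r1:Mul1,r2:5,r3:Mul2
c3: issue ADD r3<-Add1 | r0:2,r1:Mul1,r2:5,r3:Add1
c4: issue ADD r0<-Add2 | r0:Add2,r1:Mul1,r2:5,r3:Add1
c5: CDB Mul1=10; issue SUB r3<-Add3 | r0:Add2,r1:10,r2:5,r3:Add3
c6: issue MUL r3<-Mul1 | r0:Add2,r1:10,r2:5,r3:Mul1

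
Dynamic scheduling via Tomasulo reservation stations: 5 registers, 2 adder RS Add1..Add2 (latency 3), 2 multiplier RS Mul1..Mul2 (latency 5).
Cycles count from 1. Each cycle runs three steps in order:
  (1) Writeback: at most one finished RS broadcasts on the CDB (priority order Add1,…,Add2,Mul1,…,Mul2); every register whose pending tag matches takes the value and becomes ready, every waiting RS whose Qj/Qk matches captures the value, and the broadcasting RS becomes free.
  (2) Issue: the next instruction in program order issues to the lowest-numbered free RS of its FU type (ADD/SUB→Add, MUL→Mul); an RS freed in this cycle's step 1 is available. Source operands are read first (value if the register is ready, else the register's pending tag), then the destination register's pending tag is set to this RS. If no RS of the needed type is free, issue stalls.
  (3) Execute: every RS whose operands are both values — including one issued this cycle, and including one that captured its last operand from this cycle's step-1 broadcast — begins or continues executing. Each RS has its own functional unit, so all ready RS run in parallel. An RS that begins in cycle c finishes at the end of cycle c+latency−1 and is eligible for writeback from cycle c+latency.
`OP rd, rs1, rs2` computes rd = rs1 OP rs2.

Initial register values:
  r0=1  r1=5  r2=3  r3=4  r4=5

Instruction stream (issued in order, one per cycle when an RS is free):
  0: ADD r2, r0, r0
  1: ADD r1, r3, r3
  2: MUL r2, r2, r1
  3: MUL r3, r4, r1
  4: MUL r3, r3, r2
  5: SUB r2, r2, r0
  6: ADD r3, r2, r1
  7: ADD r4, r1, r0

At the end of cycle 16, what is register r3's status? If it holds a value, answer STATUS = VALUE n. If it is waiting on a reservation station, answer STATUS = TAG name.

STATUS = TAG Add2

c1: issue ADD r2<-Add1 | r0:1,r1:5,r2:Add1,r3:4,r4:5
c2: issue ADD r1<-Add2 | r0:1,r1:Add2,r2:Add1,r3:4,r4:5
c3: issue MUL r2<-Mul1 | r0:1,r1:Add2,r2:Mul1,r3:4,r4:5
c4: CDB Add1=2; issue MUL r3<-Mul2 | r0:1,r1:Add2,r2:Mul1,r3:Mul2,r4:5
c5: CDB Add2=8; stall | r0:1,r1:8,r2:Mul1,r3:Mul2,r4:5
c6: stall | r0:1,r1:8,r2:Mul1,r3:Mul2,r4:5
c7: stall | r0:1,r1:8,r2:Mul1,r3:Mul2,r4:5
c8: stall | r0:1,r1:8,r2:Mul1,r3:Mul2,r4:5
c9: stall | r0:1,r1:8,r2:Mul1,r3:Mul2,r4:5
c10: CDB Mul1=16; issue MUL r3<-Mul1 | r0:1,r1:8,r2:16,r3:Mul1,r4:5
c11: CDB Mul2=40; issue SUB r2<-Add1 | r0:1,r1:8,r2:Add1,r3:Mul1,r4:5
c12: issue ADD r3<-Add2 | r0:1,r1:8,r2:Add1,r3:Add2,r4:5
c13: stall | r0:1,r1:8,r2:Add1,r3:Add2,r4:5
c14: CDB Add1=15; issue ADD r4<-Add1 | r0:1,r1:8,r2:15,r3:Add2,r4:Add1
c15: - | r0:1,r1:8,r2:15,r3:Add2,r4:Add1
c16: CDB Mul1=640 | r0:1,r1:8,r2:15,r3:Add2,r4:Add1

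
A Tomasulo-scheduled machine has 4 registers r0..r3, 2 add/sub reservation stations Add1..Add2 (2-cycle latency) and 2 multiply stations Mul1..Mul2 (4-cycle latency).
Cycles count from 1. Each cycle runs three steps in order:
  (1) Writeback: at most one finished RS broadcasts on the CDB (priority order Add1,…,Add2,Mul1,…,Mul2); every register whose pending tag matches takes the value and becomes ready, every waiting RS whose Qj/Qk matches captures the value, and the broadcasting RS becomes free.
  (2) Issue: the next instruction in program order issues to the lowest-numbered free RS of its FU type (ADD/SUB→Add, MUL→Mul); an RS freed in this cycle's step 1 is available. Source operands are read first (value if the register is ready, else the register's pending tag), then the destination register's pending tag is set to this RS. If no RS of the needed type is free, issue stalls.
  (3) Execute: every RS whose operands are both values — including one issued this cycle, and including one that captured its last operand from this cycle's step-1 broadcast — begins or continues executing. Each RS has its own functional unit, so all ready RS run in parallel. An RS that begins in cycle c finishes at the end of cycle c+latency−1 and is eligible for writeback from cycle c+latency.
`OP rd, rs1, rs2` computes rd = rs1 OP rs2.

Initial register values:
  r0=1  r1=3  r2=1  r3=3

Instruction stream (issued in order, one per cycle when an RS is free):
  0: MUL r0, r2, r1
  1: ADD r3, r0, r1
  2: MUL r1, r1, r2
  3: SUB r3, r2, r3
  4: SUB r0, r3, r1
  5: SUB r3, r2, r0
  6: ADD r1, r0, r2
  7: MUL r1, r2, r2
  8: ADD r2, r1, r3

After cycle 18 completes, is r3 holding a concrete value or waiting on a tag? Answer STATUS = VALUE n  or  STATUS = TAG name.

STATUS = VALUE 9

cycle 1: issue MUL r0<-Mul1 // r0:Mul1,r1:3,r2:1,r3:3
cycle 2: issue ADD r3<-Add1 // r0:Mul1,r1:3,r2:1,r3:Add1
cycle 3: issue MUL r1<-Mul2 // r0:Mul1,r1:Mul2,r2:1,r3:Add1
cycle 4: issue SUB r3<-Add2 // r0:Mul1,r1:Mul2,r2:1,r3:Add2
cycle 5: CDB Mul1=3; stall // r0:3,r1:Mul2,r2:1,r3:Add2
cycle 6: stall // r0:3,r1:Mul2,r2:1,r3:Add2
cycle 7: CDB Add1=6; issue SUB r0<-Add1 // r0:Add1,r1:Mul2,r2:1,r3:Add2
cycle 8: CDB Mul2=3; stall // r0:Add1,r1:3,r2:1,r3:Add2
cycle 9: CDB Add2=-5; issue SUB r3<-Add2 // r0:Add1,r1:3,r2:1,r3:Add2
cycle 10: stall // r0:Add1,r1:3,r2:1,r3:Add2
cycle 11: CDB Add1=-8; issue ADD r1<-Add1 // r0:-8,r1:Add1,r2:1,r3:Add2
cycle 12: issue MUL r1<-Mul1 // r0:-8,r1:Mul1,r2:1,r3:Add2
cycle 13: CDB Add1=-7; issue ADD r2<-Add1 // r0:-8,r1:Mul1,r2:Add1,r3:Add2
cycle 14: CDB Add2=9 // r0:-8,r1:Mul1,r2:Add1,r3:9
cycle 15: - // r0:-8,r1:Mul1,r2:Add1,r3:9
cycle 16: CDB Mul1=1 // r0:-8,r1:1,r2:Add1,r3:9
cycle 17: - // r0:-8,r1:1,r2:Add1,r3:9
cycle 18: CDB Add1=10 // r0:-8,r1:1,r2:10,r3:9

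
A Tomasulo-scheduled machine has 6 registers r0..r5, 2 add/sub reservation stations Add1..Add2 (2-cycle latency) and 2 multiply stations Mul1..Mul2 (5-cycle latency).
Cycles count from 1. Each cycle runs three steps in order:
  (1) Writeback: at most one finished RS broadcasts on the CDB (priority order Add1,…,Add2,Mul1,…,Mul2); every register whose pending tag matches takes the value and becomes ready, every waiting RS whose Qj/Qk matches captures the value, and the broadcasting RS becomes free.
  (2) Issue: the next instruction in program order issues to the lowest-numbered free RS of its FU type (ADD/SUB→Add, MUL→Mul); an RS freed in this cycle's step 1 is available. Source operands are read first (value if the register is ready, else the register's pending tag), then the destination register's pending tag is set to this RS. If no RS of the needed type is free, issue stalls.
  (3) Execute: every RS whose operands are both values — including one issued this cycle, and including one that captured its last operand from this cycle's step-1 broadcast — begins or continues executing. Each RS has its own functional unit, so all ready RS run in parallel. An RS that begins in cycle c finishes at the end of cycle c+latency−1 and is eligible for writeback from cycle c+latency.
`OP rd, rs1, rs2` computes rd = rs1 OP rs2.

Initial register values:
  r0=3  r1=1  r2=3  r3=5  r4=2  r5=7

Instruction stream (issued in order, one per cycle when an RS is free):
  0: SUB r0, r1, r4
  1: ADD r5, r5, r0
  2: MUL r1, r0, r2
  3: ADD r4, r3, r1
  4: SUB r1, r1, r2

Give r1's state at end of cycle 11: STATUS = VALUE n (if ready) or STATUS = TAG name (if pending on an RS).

STATUS = VALUE -6

cycle 1: issue SUB r0<-Add1 // r0:Add1,r1:1,r2:3,r3:5,r4:2,r5:7
cycle 2: issue ADD r5<-Add2 // r0:Add1,r1:1,r2:3,r3:5,r4:2,r5:Add2
cycle 3: CDB Add1=-1; issue MUL r1<-Mul1 // r0:-1,r1:Mul1,r2:3,r3:5,r4:2,r5:Add2
cycle 4: issue ADD r4<-Add1 // r0:-1,r1:Mul1,r2:3,r3:5,r4:Add1,r5:Add2
cycle 5: CDB Add2=6; issue SUB r1<-Add2 // r0:-1,r1:Add2,r2:3,r3:5,r4:Add1,r5:6
cycle 6: - // r0:-1,r1:Add2,r2:3,r3:5,r4:Add1,r5:6
cycle 7: - // r0:-1,r1:Add2,r2:3,r3:5,r4:Add1,r5:6
cycle 8: CDB Mul1=-3 // r0:-1,r1:Add2,r2:3,r3:5,r4:Add1,r5:6
cycle 9: - // r0:-1,r1:Add2,r2:3,r3:5,r4:Add1,r5:6
cycle 10: CDB Add1=2 // r0:-1,r1:Add2,r2:3,r3:5,r4:2,r5:6
cycle 11: CDB Add2=-6 // r0:-1,r1:-6,r2:3,r3:5,r4:2,r5:6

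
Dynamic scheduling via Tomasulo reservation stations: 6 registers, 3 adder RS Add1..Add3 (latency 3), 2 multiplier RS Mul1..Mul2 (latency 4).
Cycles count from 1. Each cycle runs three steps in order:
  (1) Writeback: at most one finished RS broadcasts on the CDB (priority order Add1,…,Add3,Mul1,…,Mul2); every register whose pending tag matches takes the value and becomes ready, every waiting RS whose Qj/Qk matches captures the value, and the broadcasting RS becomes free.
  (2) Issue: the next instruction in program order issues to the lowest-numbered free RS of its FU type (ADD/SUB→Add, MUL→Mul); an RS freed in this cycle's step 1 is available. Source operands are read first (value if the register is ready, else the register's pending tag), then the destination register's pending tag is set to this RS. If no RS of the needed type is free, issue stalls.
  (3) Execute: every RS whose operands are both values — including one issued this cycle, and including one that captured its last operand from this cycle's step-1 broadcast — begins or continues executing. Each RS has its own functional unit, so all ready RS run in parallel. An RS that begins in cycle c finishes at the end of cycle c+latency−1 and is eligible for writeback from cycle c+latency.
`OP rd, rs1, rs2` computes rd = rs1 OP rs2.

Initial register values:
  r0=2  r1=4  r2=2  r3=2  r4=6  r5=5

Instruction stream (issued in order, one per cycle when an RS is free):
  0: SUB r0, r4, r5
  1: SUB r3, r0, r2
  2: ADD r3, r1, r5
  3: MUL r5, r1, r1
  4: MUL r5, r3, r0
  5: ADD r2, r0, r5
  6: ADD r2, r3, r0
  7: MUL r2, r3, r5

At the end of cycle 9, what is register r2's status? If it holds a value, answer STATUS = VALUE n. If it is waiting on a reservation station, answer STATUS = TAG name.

STATUS = TAG Mul1

  c1: issue SUB r0<-Add1  regs: r0:Add1,r1:4,r2:2,r3:2,r4:6,r5:5
  c2: issue SUB r3<-Add2  regs: r0:Add1,r1:4,r2:2,r3:Add2,r4:6,r5:5
  c3: issue ADD r3<-Add3  regs: r0:Add1,r1:4,r2:2,r3:Add3,r4:6,r5:5
  c4: CDB Add1=1; issue MUL r5<-Mul1  regs: r0:1,r1:4,r2:2,r3:Add3,r4:6,r5:Mul1
  c5: issue MUL r5<-Mul2  regs: r0:1,r1:4,r2:2,r3:Add3,r4:6,r5:Mul2
  c6: CDB Add3=9; issue ADD r2<-Add1  regs: r0:1,r1:4,r2:Add1,r3:9,r4:6,r5:Mul2
  c7: CDB Add2=-1; issue ADD r2<-Add2  regs: r0:1,r1:4,r2:Add2,r3:9,r4:6,r5:Mul2
  c8: CDB Mul1=16; issue MUL r2<-Mul1  regs: r0:1,r1:4,r2:Mul1,r3:9,r4:6,r5:Mul2
  c9: -  regs: r0:1,r1:4,r2:Mul1,r3:9,r4:6,r5:Mul2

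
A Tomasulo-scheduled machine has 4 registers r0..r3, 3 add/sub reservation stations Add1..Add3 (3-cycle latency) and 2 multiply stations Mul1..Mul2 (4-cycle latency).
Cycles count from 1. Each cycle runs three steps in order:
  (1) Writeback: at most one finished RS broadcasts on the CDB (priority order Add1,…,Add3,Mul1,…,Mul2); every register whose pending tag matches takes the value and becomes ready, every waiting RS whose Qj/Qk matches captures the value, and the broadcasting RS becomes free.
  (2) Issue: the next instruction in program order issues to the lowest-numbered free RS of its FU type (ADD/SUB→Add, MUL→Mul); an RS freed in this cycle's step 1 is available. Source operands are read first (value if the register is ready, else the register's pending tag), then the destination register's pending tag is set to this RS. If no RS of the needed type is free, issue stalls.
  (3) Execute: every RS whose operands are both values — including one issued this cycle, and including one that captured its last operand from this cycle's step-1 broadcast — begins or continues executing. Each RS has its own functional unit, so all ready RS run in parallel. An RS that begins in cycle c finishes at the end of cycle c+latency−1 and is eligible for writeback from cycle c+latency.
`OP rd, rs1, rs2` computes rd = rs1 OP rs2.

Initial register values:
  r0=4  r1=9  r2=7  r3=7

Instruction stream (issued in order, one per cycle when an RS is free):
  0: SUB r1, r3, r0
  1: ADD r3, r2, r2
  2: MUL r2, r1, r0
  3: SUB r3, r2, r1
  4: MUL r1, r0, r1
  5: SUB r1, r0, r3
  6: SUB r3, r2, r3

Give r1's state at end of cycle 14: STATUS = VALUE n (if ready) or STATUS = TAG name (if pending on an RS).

c1: issue SUB r1<-Add1 | r0:4,r1:Add1,r2:7,r3:7
c2: issue ADD r3<-Add2 | r0:4,r1:Add1,r2:7,r3:Add2
c3: issue MUL r2<-Mul1 | r0:4,r1:Add1,r2:Mul1,r3:Add2
c4: CDB Add1=3; issue SUB r3<-Add1 | r0:4,r1:3,r2:Mul1,r3:Add1
c5: CDB Add2=14; issue MUL r1<-Mul2 | r0:4,r1:Mul2,r2:Mul1,r3:Add1
c6: issue SUB r1<-Add2 | r0:4,r1:Add2,r2:Mul1,r3:Add1
c7: issue SUB r3<-Add3 | r0:4,r1:Add2,r2:Mul1,r3:Add3
c8: CDB Mul1=12 | r0:4,r1:Add2,r2:12,r3:Add3
c9: CDB Mul2=12 | r0:4,r1:Add2,r2:12,r3:Add3
c10: - | r0:4,r1:Add2,r2:12,r3:Add3
c11: CDB Add1=9 | r0:4,r1:Add2,r2:12,r3:Add3
c12: - | r0:4,r1:Add2,r2:12,r3:Add3
c13: - | r0:4,r1:Add2,r2:12,r3:Add3
c14: CDB Add2=-5 | r0:4,r1:-5,r2:12,r3:Add3

STATUS = VALUE -5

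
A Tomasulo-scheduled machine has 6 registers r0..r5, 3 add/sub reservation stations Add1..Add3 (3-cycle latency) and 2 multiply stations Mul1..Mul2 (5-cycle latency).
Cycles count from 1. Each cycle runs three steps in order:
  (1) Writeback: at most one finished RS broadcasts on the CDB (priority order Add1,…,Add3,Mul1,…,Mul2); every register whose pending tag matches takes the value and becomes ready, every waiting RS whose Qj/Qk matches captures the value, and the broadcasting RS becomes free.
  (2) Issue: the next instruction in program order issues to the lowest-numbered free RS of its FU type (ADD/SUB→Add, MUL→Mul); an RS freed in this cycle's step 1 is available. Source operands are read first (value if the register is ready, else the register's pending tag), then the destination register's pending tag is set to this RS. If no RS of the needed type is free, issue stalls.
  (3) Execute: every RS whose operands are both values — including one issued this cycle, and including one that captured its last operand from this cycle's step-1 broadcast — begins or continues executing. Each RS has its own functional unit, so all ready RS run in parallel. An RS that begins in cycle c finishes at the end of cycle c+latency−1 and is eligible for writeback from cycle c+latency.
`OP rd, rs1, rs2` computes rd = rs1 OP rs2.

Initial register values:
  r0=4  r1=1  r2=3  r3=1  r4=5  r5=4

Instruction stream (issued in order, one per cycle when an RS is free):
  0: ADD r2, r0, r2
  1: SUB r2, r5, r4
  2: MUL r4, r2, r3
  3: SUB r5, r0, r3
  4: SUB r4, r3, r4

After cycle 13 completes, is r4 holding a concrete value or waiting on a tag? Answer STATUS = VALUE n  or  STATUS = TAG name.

c1: issue ADD r2<-Add1 | r0:4,r1:1,r2:Add1,r3:1,r4:5,r5:4
c2: issue SUB r2<-Add2 | r0:4,r1:1,r2:Add2,r3:1,r4:5,r5:4
c3: issue MUL r4<-Mul1 | r0:4,r1:1,r2:Add2,r3:1,r4:Mul1,r5:4
c4: CDB Add1=7; issue SUB r5<-Add1 | r0:4,r1:1,r2:Add2,r3:1,r4:Mul1,r5:Add1
c5: CDB Add2=-1; issue SUB r4<-Add2 | r0:4,r1:1,r2:-1,r3:1,r4:Add2,r5:Add1
c6: - | r0:4,r1:1,r2:-1,r3:1,r4:Add2,r5:Add1
c7: CDB Add1=3 | r0:4,r1:1,r2:-1,r3:1,r4:Add2,r5:3
c8: - | r0:4,r1:1,r2:-1,r3:1,r4:Add2,r5:3
c9: - | r0:4,r1:1,r2:-1,r3:1,r4:Add2,r5:3
c10: CDB Mul1=-1 | r0:4,r1:1,r2:-1,r3:1,r4:Add2,r5:3
c11: - | r0:4,r1:1,r2:-1,r3:1,r4:Add2,r5:3
c12: - | r0:4,r1:1,r2:-1,r3:1,r4:Add2,r5:3
c13: CDB Add2=2 | r0:4,r1:1,r2:-1,r3:1,r4:2,r5:3

STATUS = VALUE 2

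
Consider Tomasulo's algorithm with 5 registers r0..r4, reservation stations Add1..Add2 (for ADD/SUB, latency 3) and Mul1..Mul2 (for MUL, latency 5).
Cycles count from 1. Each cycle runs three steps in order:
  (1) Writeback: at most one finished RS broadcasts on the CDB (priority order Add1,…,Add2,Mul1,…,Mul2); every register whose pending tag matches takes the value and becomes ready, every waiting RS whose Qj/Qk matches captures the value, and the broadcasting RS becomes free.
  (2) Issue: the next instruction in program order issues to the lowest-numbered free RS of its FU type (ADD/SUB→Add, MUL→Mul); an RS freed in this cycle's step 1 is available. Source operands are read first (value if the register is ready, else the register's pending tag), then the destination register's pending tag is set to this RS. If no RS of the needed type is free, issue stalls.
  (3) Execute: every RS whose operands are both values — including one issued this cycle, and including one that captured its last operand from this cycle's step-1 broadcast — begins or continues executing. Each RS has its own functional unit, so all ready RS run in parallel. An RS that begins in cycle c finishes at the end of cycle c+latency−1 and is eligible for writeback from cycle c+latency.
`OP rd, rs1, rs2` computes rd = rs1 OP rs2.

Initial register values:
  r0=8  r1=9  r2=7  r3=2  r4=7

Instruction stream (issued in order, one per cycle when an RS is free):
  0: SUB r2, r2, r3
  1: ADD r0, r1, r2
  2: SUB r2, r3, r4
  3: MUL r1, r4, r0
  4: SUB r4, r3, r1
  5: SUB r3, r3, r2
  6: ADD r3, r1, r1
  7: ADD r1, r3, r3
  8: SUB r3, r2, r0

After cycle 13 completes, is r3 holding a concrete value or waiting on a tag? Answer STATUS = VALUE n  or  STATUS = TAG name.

STATUS = TAG Add2

c1: issue SUB r2<-Add1 | r0:8,r1:9,r2:Add1,r3:2,r4:7
c2: issue ADD r0<-Add2 | r0:Add2,r1:9,r2:Add1,r3:2,r4:7
c3: stall | r0:Add2,r1:9,r2:Add1,r3:2,r4:7
c4: CDB Add1=5; issue SUB r2<-Add1 | r0:Add2,r1:9,r2:Add1,r3:2,r4:7
c5: issue MUL r1<-Mul1 | r0:Add2,r1:Mul1,r2:Add1,r3:2,r4:7
c6: stall | r0:Add2,r1:Mul1,r2:Add1,r3:2,r4:7
c7: CDB Add1=-5; issue SUB r4<-Add1 | r0:Add2,r1:Mul1,r2:-5,r3:2,r4:Add1
c8: CDB Add2=14; issue SUB r3<-Add2 | r0:14,r1:Mul1,r2:-5,r3:Add2,r4:Add1
c9: stall | r0:14,r1:Mul1,r2:-5,r3:Add2,r4:Add1
c10: stall | r0:14,r1:Mul1,r2:-5,r3:Add2,r4:Add1
c11: CDB Add2=7; issue ADD r3<-Add2 | r0:14,r1:Mul1,r2:-5,r3:Add2,r4:Add1
c12: stall | r0:14,r1:Mul1,r2:-5,r3:Add2,r4:Add1
c13: CDB Mul1=98; stall | r0:14,r1:98,r2:-5,r3:Add2,r4:Add1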